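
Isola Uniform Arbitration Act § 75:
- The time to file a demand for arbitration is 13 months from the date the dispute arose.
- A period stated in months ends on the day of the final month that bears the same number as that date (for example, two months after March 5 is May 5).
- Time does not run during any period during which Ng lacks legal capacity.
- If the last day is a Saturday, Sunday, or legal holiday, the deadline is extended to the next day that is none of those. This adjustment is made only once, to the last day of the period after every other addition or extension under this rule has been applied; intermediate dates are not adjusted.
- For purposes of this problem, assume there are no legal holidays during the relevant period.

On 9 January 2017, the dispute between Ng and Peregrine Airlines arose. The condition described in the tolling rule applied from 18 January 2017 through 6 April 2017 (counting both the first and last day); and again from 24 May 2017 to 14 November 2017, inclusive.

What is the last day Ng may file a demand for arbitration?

October 22, 2018

13 months after 9 January 2017 is February 9, 2018.
From January 18, 2017 through April 6, 2017 inclusive is 79 days; tolling adds 79 days: February 9, 2018 + 79 days = April 29, 2018.
From May 24, 2017 through November 14, 2017 inclusive is 175 days; tolling adds 175 days: April 29, 2018 + 175 days = October 21, 2018.
October 21, 2018 is Sunday. The next qualifying day is October 22, 2018.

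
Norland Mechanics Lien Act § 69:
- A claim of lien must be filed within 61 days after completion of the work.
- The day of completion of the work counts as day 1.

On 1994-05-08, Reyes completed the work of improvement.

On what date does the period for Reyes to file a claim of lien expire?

Counting 1994-05-08 as day 1, day 61 is July 7, 1994.

July 7, 1994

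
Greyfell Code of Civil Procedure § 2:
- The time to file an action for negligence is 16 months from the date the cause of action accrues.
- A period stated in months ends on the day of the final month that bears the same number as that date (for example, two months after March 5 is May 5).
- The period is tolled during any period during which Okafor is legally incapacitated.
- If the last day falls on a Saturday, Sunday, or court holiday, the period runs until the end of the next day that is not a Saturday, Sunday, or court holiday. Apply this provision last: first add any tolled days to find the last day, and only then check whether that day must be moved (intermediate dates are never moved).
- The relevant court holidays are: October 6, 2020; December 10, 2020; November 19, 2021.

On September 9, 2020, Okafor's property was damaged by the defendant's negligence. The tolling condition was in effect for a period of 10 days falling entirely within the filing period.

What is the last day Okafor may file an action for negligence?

January 19, 2022

16 months after September 9, 2020 is January 9, 2022.
Tolling adds 10 days: January 9, 2022 + 10 days = January 19, 2022.
January 19, 2022 is a Wednesday and not a court holiday, so no extension applies.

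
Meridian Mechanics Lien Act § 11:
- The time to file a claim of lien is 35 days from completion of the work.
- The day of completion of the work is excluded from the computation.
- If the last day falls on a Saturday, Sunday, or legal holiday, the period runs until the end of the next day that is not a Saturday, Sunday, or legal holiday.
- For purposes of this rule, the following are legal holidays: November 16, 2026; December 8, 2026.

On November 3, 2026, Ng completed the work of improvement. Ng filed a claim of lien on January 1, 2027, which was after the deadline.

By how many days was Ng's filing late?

23 days

35 days after November 3, 2026 is December 8, 2026.
December 8, 2026 is a listed holiday. The next qualifying day is December 9, 2026.
The deadline is December 9, 2026; from December 9, 2026 to January 1, 2027 is 23 days.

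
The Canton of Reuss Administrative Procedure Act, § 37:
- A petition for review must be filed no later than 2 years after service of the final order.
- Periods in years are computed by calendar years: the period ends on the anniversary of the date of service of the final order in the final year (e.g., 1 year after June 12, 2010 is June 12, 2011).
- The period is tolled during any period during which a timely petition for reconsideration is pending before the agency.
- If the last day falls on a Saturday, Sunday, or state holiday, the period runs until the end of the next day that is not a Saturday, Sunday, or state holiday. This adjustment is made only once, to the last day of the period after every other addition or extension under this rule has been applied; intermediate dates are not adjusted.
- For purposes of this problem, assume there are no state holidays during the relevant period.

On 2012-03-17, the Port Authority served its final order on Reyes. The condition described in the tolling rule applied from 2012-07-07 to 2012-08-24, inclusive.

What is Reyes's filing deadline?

May 5, 2014

2 years after 2012-03-17 is March 17, 2014.
From July 7, 2012 through August 24, 2012 inclusive is 49 days; tolling adds 49 days: March 17, 2014 + 49 days = May 5, 2014.
May 5, 2014 is a Monday and not a state holiday, so no extension applies.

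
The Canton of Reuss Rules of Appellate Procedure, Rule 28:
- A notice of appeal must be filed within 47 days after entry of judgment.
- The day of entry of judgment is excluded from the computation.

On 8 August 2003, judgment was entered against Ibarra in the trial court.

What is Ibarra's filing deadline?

September 24, 2003

47 days after 8 August 2003 is September 24, 2003.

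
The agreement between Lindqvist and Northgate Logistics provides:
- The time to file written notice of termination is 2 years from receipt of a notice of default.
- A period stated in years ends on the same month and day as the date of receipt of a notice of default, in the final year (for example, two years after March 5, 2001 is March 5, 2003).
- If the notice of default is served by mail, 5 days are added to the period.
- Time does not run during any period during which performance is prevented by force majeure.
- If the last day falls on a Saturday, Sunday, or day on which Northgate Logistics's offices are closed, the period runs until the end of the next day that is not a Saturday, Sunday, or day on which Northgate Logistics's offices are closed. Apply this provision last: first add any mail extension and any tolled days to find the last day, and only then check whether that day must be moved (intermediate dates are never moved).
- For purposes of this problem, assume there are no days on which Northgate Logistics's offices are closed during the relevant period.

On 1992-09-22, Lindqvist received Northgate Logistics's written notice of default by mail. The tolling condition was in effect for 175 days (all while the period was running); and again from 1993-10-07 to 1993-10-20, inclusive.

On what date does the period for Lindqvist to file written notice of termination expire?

2 years after 1992-09-22 is September 22, 1994.
Service was by mail, adding 5 days: September 22, 1994 + 5 days = September 27, 1994.
Tolling adds 175 days: September 27, 1994 + 175 days = March 21, 1995.
From October 7, 1993 through October 20, 1993 inclusive is 14 days; tolling adds 14 days: March 21, 1995 + 14 days = April 4, 1995.
April 4, 1995 is a Tuesday and not a day on which Northgate Logistics's offices are closed, so no extension applies.

April 4, 1995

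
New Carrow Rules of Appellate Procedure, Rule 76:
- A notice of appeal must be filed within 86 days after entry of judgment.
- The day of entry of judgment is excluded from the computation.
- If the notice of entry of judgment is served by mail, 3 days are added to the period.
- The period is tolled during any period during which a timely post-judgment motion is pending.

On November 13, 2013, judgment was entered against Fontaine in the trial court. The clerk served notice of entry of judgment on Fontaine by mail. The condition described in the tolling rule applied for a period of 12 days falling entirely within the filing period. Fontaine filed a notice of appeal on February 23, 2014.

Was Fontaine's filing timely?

No

86 days after November 13, 2013 is February 7, 2014.
Service was by mail, adding 3 days: February 7, 2014 + 3 days = February 10, 2014.
Tolling adds 12 days: February 10, 2014 + 12 days = February 22, 2014.
The deadline is February 22, 2014; the filing on February 23, 2014 is after that date.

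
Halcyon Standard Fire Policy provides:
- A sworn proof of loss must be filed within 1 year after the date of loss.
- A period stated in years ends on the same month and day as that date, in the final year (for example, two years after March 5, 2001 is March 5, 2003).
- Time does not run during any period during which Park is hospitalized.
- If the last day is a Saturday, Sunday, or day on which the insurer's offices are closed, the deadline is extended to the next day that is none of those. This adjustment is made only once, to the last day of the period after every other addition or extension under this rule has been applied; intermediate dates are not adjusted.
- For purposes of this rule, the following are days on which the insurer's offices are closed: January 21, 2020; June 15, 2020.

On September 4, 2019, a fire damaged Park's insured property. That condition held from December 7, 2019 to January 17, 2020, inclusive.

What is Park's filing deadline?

1 year after September 4, 2019 is September 4, 2020.
From December 7, 2019 through January 17, 2020 inclusive is 42 days; tolling adds 42 days: September 4, 2020 + 42 days = October 16, 2020.
October 16, 2020 is a Friday and not a day on which the insurer's offices are closed, so no extension applies.

October 16, 2020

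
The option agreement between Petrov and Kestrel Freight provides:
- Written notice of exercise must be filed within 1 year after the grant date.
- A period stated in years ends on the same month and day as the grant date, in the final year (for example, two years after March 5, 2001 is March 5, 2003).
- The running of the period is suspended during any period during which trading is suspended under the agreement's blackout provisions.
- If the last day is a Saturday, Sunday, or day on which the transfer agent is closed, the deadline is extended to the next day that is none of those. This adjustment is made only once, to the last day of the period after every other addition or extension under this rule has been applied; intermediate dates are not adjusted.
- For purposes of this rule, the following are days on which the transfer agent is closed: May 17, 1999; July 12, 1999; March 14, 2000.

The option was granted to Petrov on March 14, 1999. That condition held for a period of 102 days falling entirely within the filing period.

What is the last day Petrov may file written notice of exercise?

1 year after March 14, 1999 is March 14, 2000.
Tolling adds 102 days: March 14, 2000 + 102 days = June 24, 2000.
June 24, 2000 is Saturday; June 25, 2000 is Sunday. The next qualifying day is June 26, 2000.

June 26, 2000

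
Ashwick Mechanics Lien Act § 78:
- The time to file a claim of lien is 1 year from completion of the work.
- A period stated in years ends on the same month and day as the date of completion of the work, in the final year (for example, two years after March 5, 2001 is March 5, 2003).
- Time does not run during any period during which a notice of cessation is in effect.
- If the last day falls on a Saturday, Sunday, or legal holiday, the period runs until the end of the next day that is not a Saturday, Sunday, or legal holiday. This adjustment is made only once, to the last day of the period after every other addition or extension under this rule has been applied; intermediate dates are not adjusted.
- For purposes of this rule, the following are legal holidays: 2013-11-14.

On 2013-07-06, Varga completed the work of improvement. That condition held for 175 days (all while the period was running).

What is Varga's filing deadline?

1 year after 2013-07-06 is July 6, 2014.
Tolling adds 175 days: July 6, 2014 + 175 days = December 28, 2014.
December 28, 2014 is Sunday. The next qualifying day is December 29, 2014.

December 29, 2014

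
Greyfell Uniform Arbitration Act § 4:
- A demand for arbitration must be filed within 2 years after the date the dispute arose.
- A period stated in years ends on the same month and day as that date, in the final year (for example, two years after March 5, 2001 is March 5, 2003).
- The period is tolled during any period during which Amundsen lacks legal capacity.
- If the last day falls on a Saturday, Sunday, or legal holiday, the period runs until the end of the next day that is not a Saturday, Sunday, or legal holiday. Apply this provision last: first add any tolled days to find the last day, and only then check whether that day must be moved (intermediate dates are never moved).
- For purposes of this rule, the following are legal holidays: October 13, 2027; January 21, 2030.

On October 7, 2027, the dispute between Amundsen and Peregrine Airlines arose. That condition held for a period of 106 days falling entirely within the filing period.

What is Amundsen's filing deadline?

2 years after October 7, 2027 is October 7, 2029.
Tolling adds 106 days: October 7, 2029 + 106 days = January 21, 2030.
January 21, 2030 is a listed holiday. The next qualifying day is January 22, 2030.

January 22, 2030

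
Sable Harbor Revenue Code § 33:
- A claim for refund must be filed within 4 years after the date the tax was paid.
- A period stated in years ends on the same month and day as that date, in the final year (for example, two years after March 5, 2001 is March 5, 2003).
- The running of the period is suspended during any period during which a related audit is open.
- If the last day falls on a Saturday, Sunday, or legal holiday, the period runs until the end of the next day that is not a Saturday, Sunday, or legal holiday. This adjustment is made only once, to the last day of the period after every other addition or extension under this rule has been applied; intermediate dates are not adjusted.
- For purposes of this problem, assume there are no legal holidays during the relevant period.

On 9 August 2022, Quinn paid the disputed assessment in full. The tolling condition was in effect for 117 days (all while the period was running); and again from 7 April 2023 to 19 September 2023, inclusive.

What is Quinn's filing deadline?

May 19, 2027

4 years after 9 August 2022 is August 9, 2026.
Tolling adds 117 days: August 9, 2026 + 117 days = December 4, 2026.
From April 7, 2023 through September 19, 2023 inclusive is 166 days; tolling adds 166 days: December 4, 2026 + 166 days = May 19, 2027.
May 19, 2027 is a Wednesday and not a legal holiday, so no extension applies.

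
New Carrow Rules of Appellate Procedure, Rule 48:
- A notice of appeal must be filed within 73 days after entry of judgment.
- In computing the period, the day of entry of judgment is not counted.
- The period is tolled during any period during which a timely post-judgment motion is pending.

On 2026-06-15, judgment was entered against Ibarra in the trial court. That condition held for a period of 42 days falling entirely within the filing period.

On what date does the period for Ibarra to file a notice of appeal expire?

73 days after 2026-06-15 is August 27, 2026.
Tolling adds 42 days: August 27, 2026 + 42 days = October 8, 2026.

October 8, 2026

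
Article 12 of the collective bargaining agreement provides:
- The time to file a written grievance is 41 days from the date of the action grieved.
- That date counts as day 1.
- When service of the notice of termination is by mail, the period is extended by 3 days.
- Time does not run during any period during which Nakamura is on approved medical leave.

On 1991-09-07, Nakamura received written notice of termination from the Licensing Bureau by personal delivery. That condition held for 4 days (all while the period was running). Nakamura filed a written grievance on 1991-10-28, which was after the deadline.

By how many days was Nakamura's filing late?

7 days

Counting 1991-09-07 as day 1, day 41 is October 17, 1991.
Service was not by mail, so no mail extension applies.
Tolling adds 4 days: October 17, 1991 + 4 days = October 21, 1991.
The deadline is October 21, 1991; from October 21, 1991 to October 28, 1991 is 7 days.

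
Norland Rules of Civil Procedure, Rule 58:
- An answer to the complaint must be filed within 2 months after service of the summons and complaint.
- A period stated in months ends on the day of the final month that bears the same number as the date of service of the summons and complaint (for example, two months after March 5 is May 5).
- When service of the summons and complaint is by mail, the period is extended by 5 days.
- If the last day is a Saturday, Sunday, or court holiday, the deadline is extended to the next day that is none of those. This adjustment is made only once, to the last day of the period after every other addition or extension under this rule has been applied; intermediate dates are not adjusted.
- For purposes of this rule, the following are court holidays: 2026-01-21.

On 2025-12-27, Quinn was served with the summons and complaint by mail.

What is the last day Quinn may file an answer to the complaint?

2 months after 2025-12-27 is February 27, 2026.
Service was by mail, adding 5 days: February 27, 2026 + 5 days = March 4, 2026.
March 4, 2026 is a Wednesday and not a court holiday, so no extension applies.

March 4, 2026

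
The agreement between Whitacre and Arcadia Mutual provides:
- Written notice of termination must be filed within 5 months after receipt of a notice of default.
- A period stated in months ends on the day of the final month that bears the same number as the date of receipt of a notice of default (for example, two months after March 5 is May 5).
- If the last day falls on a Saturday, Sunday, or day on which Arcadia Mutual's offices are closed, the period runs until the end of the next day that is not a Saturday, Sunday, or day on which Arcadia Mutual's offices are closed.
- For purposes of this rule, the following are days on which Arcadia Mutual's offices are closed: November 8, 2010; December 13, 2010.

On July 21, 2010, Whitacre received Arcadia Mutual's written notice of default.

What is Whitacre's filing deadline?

5 months after July 21, 2010 is December 21, 2010.
December 21, 2010 is a Tuesday and not a day on which Arcadia Mutual's offices are closed, so no extension applies.

December 21, 2010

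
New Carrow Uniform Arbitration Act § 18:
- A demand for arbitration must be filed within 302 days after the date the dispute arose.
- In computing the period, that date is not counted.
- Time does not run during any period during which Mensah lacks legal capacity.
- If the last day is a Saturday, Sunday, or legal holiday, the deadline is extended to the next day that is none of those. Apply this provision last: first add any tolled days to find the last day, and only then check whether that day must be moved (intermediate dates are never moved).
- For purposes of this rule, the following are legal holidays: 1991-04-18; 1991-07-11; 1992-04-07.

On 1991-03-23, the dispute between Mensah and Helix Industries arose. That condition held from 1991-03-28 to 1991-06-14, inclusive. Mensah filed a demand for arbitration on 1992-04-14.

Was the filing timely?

No

302 days after 1991-03-23 is January 19, 1992.
From March 28, 1991 through June 14, 1991 inclusive is 79 days; tolling adds 79 days: January 19, 1992 + 79 days = April 7, 1992.
April 7, 1992 is a listed holiday. The next qualifying day is April 8, 1992.
The deadline is April 8, 1992; the filing on April 14, 1992 is after that date.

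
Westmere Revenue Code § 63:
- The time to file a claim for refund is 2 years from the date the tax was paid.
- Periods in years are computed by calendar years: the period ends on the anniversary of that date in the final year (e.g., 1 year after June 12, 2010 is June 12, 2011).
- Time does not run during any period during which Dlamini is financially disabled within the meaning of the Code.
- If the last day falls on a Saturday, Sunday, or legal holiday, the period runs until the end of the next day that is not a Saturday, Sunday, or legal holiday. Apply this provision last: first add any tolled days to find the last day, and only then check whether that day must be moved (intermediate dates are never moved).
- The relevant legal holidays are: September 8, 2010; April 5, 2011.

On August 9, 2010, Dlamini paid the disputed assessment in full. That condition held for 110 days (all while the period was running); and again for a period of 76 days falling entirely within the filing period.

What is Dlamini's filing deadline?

February 11, 2013

2 years after August 9, 2010 is August 9, 2012.
Tolling adds 110 days: August 9, 2012 + 110 days = November 27, 2012.
Tolling adds 76 days: November 27, 2012 + 76 days = February 11, 2013.
February 11, 2013 is a Monday and not a legal holiday, so no extension applies.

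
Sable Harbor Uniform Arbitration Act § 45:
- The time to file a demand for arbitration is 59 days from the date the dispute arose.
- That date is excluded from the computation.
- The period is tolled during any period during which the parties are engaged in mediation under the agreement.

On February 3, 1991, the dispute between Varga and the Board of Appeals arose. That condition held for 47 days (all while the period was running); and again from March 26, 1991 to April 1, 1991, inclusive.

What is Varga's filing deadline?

59 days after February 3, 1991 is April 3, 1991.
Tolling adds 47 days: April 3, 1991 + 47 days = May 20, 1991.
From March 26, 1991 through April 1, 1991 inclusive is 7 days; tolling adds 7 days: May 20, 1991 + 7 days = May 27, 1991.

May 27, 1991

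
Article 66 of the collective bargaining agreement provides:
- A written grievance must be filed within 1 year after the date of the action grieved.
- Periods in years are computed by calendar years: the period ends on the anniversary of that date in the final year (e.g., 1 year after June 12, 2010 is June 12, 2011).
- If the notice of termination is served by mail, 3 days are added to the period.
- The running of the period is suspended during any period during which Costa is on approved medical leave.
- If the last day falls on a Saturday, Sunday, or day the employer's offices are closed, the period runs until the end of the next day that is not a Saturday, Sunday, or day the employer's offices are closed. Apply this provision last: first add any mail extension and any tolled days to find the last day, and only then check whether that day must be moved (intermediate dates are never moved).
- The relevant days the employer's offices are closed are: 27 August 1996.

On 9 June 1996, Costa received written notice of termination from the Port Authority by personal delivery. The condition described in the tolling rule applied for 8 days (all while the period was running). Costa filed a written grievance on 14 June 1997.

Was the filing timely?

1 year after 9 June 1996 is June 9, 1997.
Service was not by mail, so no mail extension applies.
Tolling adds 8 days: June 9, 1997 + 8 days = June 17, 1997.
June 17, 1997 is a Tuesday and not a day the employer's offices are closed, so no extension applies.
The deadline is June 17, 1997; the filing on June 14, 1997 is on or before that date.

Yes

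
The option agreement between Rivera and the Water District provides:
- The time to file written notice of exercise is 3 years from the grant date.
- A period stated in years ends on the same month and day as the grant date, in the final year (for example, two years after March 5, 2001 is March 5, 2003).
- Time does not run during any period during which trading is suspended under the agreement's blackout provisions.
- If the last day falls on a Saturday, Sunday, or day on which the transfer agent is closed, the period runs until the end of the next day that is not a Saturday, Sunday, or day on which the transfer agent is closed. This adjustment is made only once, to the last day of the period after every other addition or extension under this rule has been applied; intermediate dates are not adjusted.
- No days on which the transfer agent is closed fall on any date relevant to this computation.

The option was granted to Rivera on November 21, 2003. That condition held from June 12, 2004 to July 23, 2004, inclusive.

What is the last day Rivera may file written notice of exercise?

January 2, 2007

3 years after November 21, 2003 is November 21, 2006.
From June 12, 2004 through July 23, 2004 inclusive is 42 days; tolling adds 42 days: November 21, 2006 + 42 days = January 2, 2007.
January 2, 2007 is a Tuesday and not a day on which the transfer agent is closed, so no extension applies.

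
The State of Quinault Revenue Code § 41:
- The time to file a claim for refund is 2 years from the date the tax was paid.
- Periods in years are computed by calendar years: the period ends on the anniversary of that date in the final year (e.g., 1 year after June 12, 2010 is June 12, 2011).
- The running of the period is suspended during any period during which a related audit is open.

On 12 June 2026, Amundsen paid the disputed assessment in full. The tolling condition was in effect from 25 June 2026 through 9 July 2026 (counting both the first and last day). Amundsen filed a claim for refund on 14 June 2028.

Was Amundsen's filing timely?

2 years after 12 June 2026 is June 12, 2028.
From June 25, 2026 through July 9, 2026 inclusive is 15 days; tolling adds 15 days: June 12, 2028 + 15 days = June 27, 2028.
The deadline is June 27, 2028; the filing on June 14, 2028 is on or before that date.

Yes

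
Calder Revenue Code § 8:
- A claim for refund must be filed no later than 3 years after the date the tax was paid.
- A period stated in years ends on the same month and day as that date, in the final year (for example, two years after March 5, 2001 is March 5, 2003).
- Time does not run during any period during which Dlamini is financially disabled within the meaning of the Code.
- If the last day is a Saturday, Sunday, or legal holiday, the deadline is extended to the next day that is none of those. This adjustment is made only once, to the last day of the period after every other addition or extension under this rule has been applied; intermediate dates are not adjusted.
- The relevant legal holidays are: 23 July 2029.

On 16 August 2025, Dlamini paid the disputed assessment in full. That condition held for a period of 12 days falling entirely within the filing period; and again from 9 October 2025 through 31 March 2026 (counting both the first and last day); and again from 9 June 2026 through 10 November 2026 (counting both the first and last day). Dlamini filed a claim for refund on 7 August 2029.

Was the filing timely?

3 years after 16 August 2025 is August 16, 2028.
Tolling adds 12 days: August 16, 2028 + 12 days = August 28, 2028.
From October 9, 2025 through March 31, 2026 inclusive is 174 days; tolling adds 174 days: August 28, 2028 + 174 days = February 18, 2029.
From June 9, 2026 through November 10, 2026 inclusive is 155 days; tolling adds 155 days: February 18, 2029 + 155 days = July 23, 2029.
July 23, 2029 is a listed holiday. The next qualifying day is July 24, 2029.
The deadline is July 24, 2029; the filing on August 7, 2029 is after that date.

No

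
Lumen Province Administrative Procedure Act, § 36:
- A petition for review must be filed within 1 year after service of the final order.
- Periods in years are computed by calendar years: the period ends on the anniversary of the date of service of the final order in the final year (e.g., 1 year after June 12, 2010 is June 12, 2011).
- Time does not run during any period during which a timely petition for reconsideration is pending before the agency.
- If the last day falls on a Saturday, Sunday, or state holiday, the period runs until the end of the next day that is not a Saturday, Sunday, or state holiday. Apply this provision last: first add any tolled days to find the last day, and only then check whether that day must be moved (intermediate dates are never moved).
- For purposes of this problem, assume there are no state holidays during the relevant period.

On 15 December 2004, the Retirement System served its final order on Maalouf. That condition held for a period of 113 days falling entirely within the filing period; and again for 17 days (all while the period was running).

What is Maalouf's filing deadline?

1 year after 15 December 2004 is December 15, 2005.
Tolling adds 113 days: December 15, 2005 + 113 days = April 7, 2006.
Tolling adds 17 days: April 7, 2006 + 17 days = April 24, 2006.
April 24, 2006 is a Monday and not a state holiday, so no extension applies.

April 24, 2006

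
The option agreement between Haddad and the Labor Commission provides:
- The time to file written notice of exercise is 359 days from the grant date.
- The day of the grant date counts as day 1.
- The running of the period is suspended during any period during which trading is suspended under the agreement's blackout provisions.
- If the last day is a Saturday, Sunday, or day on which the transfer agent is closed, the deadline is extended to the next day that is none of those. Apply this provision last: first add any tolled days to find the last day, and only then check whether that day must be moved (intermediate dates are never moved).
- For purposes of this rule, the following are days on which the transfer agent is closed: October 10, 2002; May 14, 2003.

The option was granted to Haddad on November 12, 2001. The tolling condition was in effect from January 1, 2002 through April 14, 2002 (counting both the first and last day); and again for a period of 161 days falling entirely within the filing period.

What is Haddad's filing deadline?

Counting November 12, 2001 as day 1, day 359 is November 5, 2002.
From January 1, 2002 through April 14, 2002 inclusive is 104 days; tolling adds 104 days: November 5, 2002 + 104 days = February 17, 2003.
Tolling adds 161 days: February 17, 2003 + 161 days = July 28, 2003.
July 28, 2003 is a Monday and not a day on which the transfer agent is closed, so no extension applies.

July 28, 2003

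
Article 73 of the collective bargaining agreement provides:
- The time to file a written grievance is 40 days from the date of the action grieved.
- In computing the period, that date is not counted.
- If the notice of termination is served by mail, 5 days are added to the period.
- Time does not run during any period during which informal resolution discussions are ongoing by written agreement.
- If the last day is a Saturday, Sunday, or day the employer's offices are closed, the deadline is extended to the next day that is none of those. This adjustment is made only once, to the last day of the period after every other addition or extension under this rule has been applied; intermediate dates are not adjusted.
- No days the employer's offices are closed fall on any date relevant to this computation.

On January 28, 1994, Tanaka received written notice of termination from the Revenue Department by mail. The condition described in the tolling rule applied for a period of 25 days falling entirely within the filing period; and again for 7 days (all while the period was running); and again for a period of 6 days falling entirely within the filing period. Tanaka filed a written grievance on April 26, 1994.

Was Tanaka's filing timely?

40 days after January 28, 1994 is March 9, 1994.
Service was by mail, adding 5 days: March 9, 1994 + 5 days = March 14, 1994.
Tolling adds 25 days: March 14, 1994 + 25 days = April 8, 1994.
Tolling adds 7 days: April 8, 1994 + 7 days = April 15, 1994.
Tolling adds 6 days: April 15, 1994 + 6 days = April 21, 1994.
April 21, 1994 is a Thursday and not a day the employer's offices are closed, so no extension applies.
The deadline is April 21, 1994; the filing on April 26, 1994 is after that date.

No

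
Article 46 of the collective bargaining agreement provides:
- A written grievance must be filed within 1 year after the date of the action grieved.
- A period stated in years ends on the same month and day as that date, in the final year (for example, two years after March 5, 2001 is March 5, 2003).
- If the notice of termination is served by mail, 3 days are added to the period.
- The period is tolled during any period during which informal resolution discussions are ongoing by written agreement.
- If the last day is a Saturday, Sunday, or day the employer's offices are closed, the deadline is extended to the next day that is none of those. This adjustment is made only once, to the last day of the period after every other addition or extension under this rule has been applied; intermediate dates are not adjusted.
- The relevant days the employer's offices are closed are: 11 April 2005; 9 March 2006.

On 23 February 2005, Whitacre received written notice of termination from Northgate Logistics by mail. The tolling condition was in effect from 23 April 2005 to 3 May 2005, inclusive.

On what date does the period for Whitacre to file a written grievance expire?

March 10, 2006

1 year after 23 February 2005 is February 23, 2006.
Service was by mail, adding 3 days: February 23, 2006 + 3 days = February 26, 2006.
From April 23, 2005 through May 3, 2005 inclusive is 11 days; tolling adds 11 days: February 26, 2006 + 11 days = March 9, 2006.
March 9, 2006 is a listed holiday. The next qualifying day is March 10, 2006.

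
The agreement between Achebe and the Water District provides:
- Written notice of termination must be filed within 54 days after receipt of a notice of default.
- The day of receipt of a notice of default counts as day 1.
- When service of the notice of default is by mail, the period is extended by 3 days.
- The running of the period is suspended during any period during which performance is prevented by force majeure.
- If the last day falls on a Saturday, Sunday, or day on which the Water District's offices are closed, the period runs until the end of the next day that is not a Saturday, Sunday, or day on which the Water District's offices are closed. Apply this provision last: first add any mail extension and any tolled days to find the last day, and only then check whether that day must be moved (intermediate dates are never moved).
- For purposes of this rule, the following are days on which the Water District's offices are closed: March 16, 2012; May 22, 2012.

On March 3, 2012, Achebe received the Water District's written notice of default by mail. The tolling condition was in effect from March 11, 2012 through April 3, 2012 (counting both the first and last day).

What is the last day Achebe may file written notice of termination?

May 23, 2012

Counting March 3, 2012 as day 1, day 54 is April 25, 2012.
Service was by mail, adding 3 days: April 25, 2012 + 3 days = April 28, 2012.
From March 11, 2012 through April 3, 2012 inclusive is 24 days; tolling adds 24 days: April 28, 2012 + 24 days = May 22, 2012.
May 22, 2012 is a listed holiday. The next qualifying day is May 23, 2012.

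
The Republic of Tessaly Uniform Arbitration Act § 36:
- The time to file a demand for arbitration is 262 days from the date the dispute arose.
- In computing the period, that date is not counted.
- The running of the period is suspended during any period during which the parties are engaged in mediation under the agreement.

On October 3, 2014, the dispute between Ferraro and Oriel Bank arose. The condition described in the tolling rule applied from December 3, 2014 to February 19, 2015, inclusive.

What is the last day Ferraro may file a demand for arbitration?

262 days after October 3, 2014 is June 22, 2015.
From December 3, 2014 through February 19, 2015 inclusive is 79 days; tolling adds 79 days: June 22, 2015 + 79 days = September 9, 2015.

September 9, 2015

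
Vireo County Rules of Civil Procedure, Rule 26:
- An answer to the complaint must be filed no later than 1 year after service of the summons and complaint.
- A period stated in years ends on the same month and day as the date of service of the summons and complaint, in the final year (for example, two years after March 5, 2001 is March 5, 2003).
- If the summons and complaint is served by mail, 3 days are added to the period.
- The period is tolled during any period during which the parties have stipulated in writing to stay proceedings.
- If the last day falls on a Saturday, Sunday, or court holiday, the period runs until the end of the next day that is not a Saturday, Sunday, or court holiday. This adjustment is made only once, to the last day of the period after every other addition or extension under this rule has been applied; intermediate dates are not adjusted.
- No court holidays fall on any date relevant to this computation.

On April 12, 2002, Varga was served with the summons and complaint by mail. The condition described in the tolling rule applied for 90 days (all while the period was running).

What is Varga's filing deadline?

July 14, 2003

1 year after April 12, 2002 is April 12, 2003.
Service was by mail, adding 3 days: April 12, 2003 + 3 days = April 15, 2003.
Tolling adds 90 days: April 15, 2003 + 90 days = July 14, 2003.
July 14, 2003 is a Monday and not a court holiday, so no extension applies.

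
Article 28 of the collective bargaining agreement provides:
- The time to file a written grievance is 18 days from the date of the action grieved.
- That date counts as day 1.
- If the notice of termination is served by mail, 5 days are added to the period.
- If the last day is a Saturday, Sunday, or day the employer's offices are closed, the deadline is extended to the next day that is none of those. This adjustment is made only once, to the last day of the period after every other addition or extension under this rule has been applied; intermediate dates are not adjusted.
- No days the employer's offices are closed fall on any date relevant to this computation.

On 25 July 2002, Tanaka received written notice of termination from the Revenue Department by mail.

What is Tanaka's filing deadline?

Counting 25 July 2002 as day 1, day 18 is August 11, 2002.
Service was by mail, adding 5 days: August 11, 2002 + 5 days = August 16, 2002.
August 16, 2002 is a Friday and not a day the employer's offices are closed, so no extension applies.

August 16, 2002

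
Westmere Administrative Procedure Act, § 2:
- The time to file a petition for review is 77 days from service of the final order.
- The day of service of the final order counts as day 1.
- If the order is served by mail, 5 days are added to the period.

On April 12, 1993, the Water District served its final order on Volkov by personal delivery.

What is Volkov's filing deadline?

Counting April 12, 1993 as day 1, day 77 is June 27, 1993.
Service was not by mail, so no mail extension applies.

June 27, 1993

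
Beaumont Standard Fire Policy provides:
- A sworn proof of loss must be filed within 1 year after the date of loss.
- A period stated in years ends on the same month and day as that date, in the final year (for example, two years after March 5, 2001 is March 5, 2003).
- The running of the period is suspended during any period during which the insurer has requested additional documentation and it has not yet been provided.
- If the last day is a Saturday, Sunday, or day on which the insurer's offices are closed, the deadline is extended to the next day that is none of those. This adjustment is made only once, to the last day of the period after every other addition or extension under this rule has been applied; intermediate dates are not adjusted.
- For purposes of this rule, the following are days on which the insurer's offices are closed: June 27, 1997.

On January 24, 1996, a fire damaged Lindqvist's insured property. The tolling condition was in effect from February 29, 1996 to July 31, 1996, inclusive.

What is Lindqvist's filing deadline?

1 year after January 24, 1996 is January 24, 1997.
From February 29, 1996 through July 31, 1996 inclusive is 154 days; tolling adds 154 days: January 24, 1997 + 154 days = June 27, 1997.
June 27, 1997 is a listed holiday; June 28, 1997 is Saturday; June 29, 1997 is Sunday. The next qualifying day is June 30, 1997.

June 30, 1997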